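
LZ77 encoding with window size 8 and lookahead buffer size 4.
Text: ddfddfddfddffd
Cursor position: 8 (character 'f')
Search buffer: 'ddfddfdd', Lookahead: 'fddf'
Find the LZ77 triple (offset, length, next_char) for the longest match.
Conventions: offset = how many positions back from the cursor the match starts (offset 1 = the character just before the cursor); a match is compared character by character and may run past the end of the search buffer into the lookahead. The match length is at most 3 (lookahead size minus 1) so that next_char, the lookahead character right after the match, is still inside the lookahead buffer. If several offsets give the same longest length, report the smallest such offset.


Try each offset into the search buffer:
  offset=1 (pos 7, char 'd'): match length 0
  offset=2 (pos 6, char 'd'): match length 0
  offset=3 (pos 5, char 'f'): match length 3
  offset=4 (pos 4, char 'd'): match length 0
  offset=5 (pos 3, char 'd'): match length 0
  offset=6 (pos 2, char 'f'): match length 3
  offset=7 (pos 1, char 'd'): match length 0
  offset=8 (pos 0, char 'd'): match length 0
Longest match has length 3, found at offsets 3, 6; take the smallest, offset 3.
next_char = character at position 8 + 3 = 11 -> 'f'

Best match: offset=3, length=3 (matching 'fdd' starting at position 5)
LZ77 triple: (3, 3, 'f')


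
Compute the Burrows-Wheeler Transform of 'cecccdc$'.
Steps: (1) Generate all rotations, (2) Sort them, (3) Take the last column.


Rotations (sorted):
  0: $cecccdc -> last char: c
  1: c$cecccd -> last char: d
  2: cccdc$ce -> last char: e
  3: ccdc$cec -> last char: c
  4: cdc$cecc -> last char: c
  5: cecccdc$ -> last char: $
  6: dc$ceccc -> last char: c
  7: ecccdc$c -> last char: c


BWT = cdecc$cc


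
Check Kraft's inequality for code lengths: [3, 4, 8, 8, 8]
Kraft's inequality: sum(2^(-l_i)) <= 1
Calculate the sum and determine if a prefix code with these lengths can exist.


Sum = 2^(-3) + 2^(-4) + 2^(-8) + 2^(-8) + 2^(-8)
    = 0.125 + 0.0625 + 0.00390625 + 0.00390625 + 0.00390625
    = 51/256 = 0.19921875
Since 0.19921875 <= 1, Kraft's inequality IS satisfied.
A prefix code with these lengths CAN exist.

Kraft sum = 0.19921875. Satisfied.


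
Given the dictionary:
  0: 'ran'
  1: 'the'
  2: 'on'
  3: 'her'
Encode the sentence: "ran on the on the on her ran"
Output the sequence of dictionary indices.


Look up each word in the dictionary:
  'ran' -> 0
  'on' -> 2
  'the' -> 1
  'on' -> 2
  'the' -> 1
  'on' -> 2
  'her' -> 3
  'ran' -> 0

Encoded: [0, 2, 1, 2, 1, 2, 3, 0]


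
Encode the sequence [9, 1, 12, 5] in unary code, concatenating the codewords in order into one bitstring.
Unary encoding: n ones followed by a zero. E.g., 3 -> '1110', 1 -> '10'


Encode each number as n ones followed by a terminating 0:
  9 -> 1111111110 (10 bits)
  1 -> 10 (2 bits)
  12 -> 1111111111110 (13 bits)
  5 -> 111110 (6 bits)
Total length = 10 + 2 + 13 + 6 = 31 bits.

Unary([9, 1, 12, 5]) = 1111111110101111111111110111110 (31 bits)


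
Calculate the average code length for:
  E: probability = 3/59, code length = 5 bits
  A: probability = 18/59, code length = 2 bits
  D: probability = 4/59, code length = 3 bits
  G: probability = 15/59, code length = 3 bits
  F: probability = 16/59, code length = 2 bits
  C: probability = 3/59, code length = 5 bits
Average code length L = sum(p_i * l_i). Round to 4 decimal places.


Weighted contributions p_i * l_i:
  E: (3/59) * 5 = 15/59
  A: (18/59) * 2 = 36/59
  D: (4/59) * 3 = 12/59
  G: (15/59) * 3 = 45/59
  F: (16/59) * 2 = 32/59
  C: (3/59) * 5 = 15/59
Sum = (15 + 36 + 12 + 45 + 32 + 15)/59 = 155/59

L = 155/59 = 2.6271 bits/symbol


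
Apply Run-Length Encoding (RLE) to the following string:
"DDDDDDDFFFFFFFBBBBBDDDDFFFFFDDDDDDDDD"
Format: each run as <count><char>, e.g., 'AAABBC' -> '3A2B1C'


Scanning runs left to right:
  i=0: run of 'D' x 7 -> '7D'
  i=7: run of 'F' x 7 -> '7F'
  i=14: run of 'B' x 5 -> '5B'
  i=19: run of 'D' x 4 -> '4D'
  i=23: run of 'F' x 5 -> '5F'
  i=28: run of 'D' x 9 -> '9D'

RLE = 7D7F5B4D5F9D


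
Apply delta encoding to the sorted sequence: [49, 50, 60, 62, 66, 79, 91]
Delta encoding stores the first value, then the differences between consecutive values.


First value: 49
Deltas:
  50 - 49 = 1
  60 - 50 = 10
  62 - 60 = 2
  66 - 62 = 4
  79 - 66 = 13
  91 - 79 = 12


Delta encoded: [49, 1, 10, 2, 4, 13, 12]


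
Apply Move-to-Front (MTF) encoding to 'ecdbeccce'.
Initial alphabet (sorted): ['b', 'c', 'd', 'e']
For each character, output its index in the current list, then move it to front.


MTF encoding:
'e': index 3 in ['b', 'c', 'd', 'e'] -> ['e', 'b', 'c', 'd']
'c': index 2 in ['e', 'b', 'c', 'd'] -> ['c', 'e', 'b', 'd']
'd': index 3 in ['c', 'e', 'b', 'd'] -> ['d', 'c', 'e', 'b']
'b': index 3 in ['d', 'c', 'e', 'b'] -> ['b', 'd', 'c', 'e']
'e': index 3 in ['b', 'd', 'c', 'e'] -> ['e', 'b', 'd', 'c']
'c': index 3 in ['e', 'b', 'd', 'c'] -> ['c', 'e', 'b', 'd']
'c': index 0 in ['c', 'e', 'b', 'd'] -> ['c', 'e', 'b', 'd']
'c': index 0 in ['c', 'e', 'b', 'd'] -> ['c', 'e', 'b', 'd']
'e': index 1 in ['c', 'e', 'b', 'd'] -> ['e', 'c', 'b', 'd']


Output: [3, 2, 3, 3, 3, 3, 0, 0, 1]


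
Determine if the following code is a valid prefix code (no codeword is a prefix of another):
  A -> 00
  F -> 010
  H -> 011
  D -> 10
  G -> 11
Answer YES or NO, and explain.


Checking each pair (does one codeword prefix another?):
  A='00' vs F='010': no prefix
  A='00' vs H='011': no prefix
  A='00' vs D='10': no prefix
  A='00' vs G='11': no prefix
  F='010' vs A='00': no prefix
  F='010' vs H='011': no prefix
  F='010' vs D='10': no prefix
  F='010' vs G='11': no prefix
  H='011' vs A='00': no prefix
  H='011' vs F='010': no prefix
  H='011' vs D='10': no prefix
  H='011' vs G='11': no prefix
  D='10' vs A='00': no prefix
  D='10' vs F='010': no prefix
  D='10' vs H='011': no prefix
  D='10' vs G='11': no prefix
  G='11' vs A='00': no prefix
  G='11' vs F='010': no prefix
  G='11' vs H='011': no prefix
  G='11' vs D='10': no prefix
No violation found over all pairs.

YES -- this is a valid prefix code. No codeword is a prefix of any other codeword.


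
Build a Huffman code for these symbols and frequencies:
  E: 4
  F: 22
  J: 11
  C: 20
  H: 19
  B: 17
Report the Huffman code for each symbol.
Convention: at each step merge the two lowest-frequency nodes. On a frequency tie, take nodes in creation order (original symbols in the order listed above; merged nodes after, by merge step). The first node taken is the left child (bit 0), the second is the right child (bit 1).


Huffman tree construction:
Step 1: Merge E(4) + J(11) = 15
Step 2: Merge (E+J)(15) + B(17) = 32
Step 3: Merge H(19) + C(20) = 39
Step 4: Merge F(22) + ((E+J)+B)(32) = 54
Step 5: Merge (H+C)(39) + (F+((E+J)+B))(54) = 93
Read each symbol's code off the tree from the root (left child = 0, right child = 1).

Codes:
  E: 1100 (length 4)
  F: 10 (length 2)
  J: 1101 (length 4)
  C: 01 (length 2)
  H: 00 (length 2)
  B: 111 (length 3)
Average code length: 233/93 = 2.5054 bits/symbol


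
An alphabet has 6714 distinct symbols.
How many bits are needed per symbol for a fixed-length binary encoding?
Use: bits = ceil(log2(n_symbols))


log2(6714) = 12.713
Bracket: 2^12 = 4096 < 6714 <= 2^13 = 8192
So ceil(log2(6714)) = 13

bits = ceil(log2(6714)) = ceil(12.713) = 13 bits


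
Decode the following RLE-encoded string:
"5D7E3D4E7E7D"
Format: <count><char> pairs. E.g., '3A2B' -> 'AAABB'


Expanding each <count><char> pair:
  5D -> 'DDDDD'
  7E -> 'EEEEEEE'
  3D -> 'DDD'
  4E -> 'EEEE'
  7E -> 'EEEEEEE'
  7D -> 'DDDDDDD'

Decoded = DDDDDEEEEEEEDDDEEEEEEEEEEEDDDDDDD


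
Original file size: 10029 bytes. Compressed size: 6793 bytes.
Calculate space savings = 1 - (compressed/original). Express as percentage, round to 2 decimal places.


ratio = compressed/original = 6793/10029 = 0.677336
savings = 1 - ratio = 1 - 0.677336 = 0.322664
as a percentage: 0.322664 * 100 = 32.27%

Space savings = 1 - 6793/10029 = 32.27%


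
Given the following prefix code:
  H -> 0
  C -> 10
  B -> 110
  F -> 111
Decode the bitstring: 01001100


Decoding step by step:
Bits 0 -> H
Bits 10 -> C
Bits 0 -> H
Bits 110 -> B
Bits 0 -> H


Decoded message: HCHBH


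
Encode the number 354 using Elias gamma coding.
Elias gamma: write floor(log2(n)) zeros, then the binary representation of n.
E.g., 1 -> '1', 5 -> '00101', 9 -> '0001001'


num_bits = floor(log2(354)) + 1 = 9
leading_zeros = num_bits - 1 = 8
binary(354) = 101100010

Elias gamma(354) = '00000000' + '101100010' = 00000000101100010 (17 bits)


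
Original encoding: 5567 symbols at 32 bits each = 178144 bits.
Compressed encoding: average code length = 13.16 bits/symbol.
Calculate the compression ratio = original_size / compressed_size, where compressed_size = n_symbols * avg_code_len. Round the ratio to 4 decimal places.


original_size = n_symbols * orig_bits = 5567 * 32 = 178144 bits
compressed_size = n_symbols * avg_code_len = 5567 * 13.16 = 73261.72 bits
ratio = original_size / compressed_size = 178144 / 73261.72 = 2.4316

Compression ratio = 2.4316


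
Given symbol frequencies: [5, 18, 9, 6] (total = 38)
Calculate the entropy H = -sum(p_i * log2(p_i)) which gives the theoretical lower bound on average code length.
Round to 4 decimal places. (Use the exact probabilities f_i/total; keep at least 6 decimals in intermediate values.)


Per-symbol terms -p_i * log2(p_i) with p_i = f_i/38:
  p = 5/38 = 0.131579: log2(p) = -2.925999, -p*log2(p) = 0.385000
  p = 18/38 = 0.473684: log2(p) = -1.078003, -p*log2(p) = 0.510633
  p = 9/38 = 0.236842: log2(p) = -2.078003, -p*log2(p) = 0.492158
  p = 6/38 = 0.157895: log2(p) = -2.662965, -p*log2(p) = 0.420468
H = 0.385000 + 0.510633 + 0.492158 + 0.420468 = 1.808259

H = 1.8083 bits/symbol


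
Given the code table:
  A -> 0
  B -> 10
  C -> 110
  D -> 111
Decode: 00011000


Decoding:
0 -> A
0 -> A
0 -> A
110 -> C
0 -> A
0 -> A


Result: AAACAA


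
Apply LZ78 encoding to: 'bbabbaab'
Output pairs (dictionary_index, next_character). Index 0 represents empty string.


LZ78 encoding steps:
Dictionary: {0: ''}
Step 1: w='' (idx 0), next='b' -> output (0, 'b'), add 'b' as idx 1
Step 2: w='b' (idx 1), next='a' -> output (1, 'a'), add 'ba' as idx 2
Step 3: w='b' (idx 1), next='b' -> output (1, 'b'), add 'bb' as idx 3
Step 4: w='' (idx 0), next='a' -> output (0, 'a'), add 'a' as idx 4
Step 5: w='a' (idx 4), next='b' -> output (4, 'b'), add 'ab' as idx 5


Encoded: [(0, 'b'), (1, 'a'), (1, 'b'), (0, 'a'), (4, 'b')]


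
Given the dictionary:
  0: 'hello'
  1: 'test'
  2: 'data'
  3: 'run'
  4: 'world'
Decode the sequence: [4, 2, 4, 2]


Look up each index in the dictionary:
  4 -> 'world'
  2 -> 'data'
  4 -> 'world'
  2 -> 'data'

Decoded: "world data world data"


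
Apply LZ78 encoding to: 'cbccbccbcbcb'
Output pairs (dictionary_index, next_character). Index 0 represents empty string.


LZ78 encoding steps:
Dictionary: {0: ''}
Step 1: w='' (idx 0), next='c' -> output (0, 'c'), add 'c' as idx 1
Step 2: w='' (idx 0), next='b' -> output (0, 'b'), add 'b' as idx 2
Step 3: w='c' (idx 1), next='c' -> output (1, 'c'), add 'cc' as idx 3
Step 4: w='b' (idx 2), next='c' -> output (2, 'c'), add 'bc' as idx 4
Step 5: w='c' (idx 1), next='b' -> output (1, 'b'), add 'cb' as idx 5
Step 6: w='cb' (idx 5), next='c' -> output (5, 'c'), add 'cbc' as idx 6
Step 7: w='b' (idx 2), end of input -> output (2, '')


Encoded: [(0, 'c'), (0, 'b'), (1, 'c'), (2, 'c'), (1, 'b'), (5, 'c'), (2, '')]


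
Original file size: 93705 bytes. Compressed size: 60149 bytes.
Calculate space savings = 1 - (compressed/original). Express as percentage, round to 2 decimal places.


ratio = compressed/original = 60149/93705 = 0.641897
savings = 1 - ratio = 1 - 0.641897 = 0.358103
as a percentage: 0.358103 * 100 = 35.81%

Space savings = 1 - 60149/93705 = 35.81%


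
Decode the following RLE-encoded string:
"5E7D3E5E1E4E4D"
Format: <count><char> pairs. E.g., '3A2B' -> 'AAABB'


Expanding each <count><char> pair:
  5E -> 'EEEEE'
  7D -> 'DDDDDDD'
  3E -> 'EEE'
  5E -> 'EEEEE'
  1E -> 'E'
  4E -> 'EEEE'
  4D -> 'DDDD'

Decoded = EEEEEDDDDDDDEEEEEEEEEEEEEDDDD


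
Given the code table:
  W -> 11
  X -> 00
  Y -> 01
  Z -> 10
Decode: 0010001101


Decoding:
00 -> X
10 -> Z
00 -> X
11 -> W
01 -> Y


Result: XZXWY


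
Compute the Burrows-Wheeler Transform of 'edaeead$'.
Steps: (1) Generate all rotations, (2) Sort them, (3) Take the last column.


Rotations (sorted):
  0: $edaeead -> last char: d
  1: ad$edaee -> last char: e
  2: aeead$ed -> last char: d
  3: d$edaeea -> last char: a
  4: daeead$e -> last char: e
  5: ead$edae -> last char: e
  6: edaeead$ -> last char: $
  7: eead$eda -> last char: a


BWT = dedaee$a


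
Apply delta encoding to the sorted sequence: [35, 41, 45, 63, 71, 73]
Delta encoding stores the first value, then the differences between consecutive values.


First value: 35
Deltas:
  41 - 35 = 6
  45 - 41 = 4
  63 - 45 = 18
  71 - 63 = 8
  73 - 71 = 2


Delta encoded: [35, 6, 4, 18, 8, 2]


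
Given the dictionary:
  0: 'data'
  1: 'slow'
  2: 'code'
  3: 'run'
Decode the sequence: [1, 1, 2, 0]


Look up each index in the dictionary:
  1 -> 'slow'
  1 -> 'slow'
  2 -> 'code'
  0 -> 'data'

Decoded: "slow slow code data"


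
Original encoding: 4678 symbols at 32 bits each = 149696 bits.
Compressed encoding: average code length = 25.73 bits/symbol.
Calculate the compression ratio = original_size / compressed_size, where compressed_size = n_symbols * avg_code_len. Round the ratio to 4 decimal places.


original_size = n_symbols * orig_bits = 4678 * 32 = 149696 bits
compressed_size = n_symbols * avg_code_len = 4678 * 25.73 = 120364.94 bits
ratio = original_size / compressed_size = 149696 / 120364.94 = 1.2437

Compression ratio = 1.2437


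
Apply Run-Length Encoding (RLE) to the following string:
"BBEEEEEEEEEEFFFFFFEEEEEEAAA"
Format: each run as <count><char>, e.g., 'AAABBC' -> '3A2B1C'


Scanning runs left to right:
  i=0: run of 'B' x 2 -> '2B'
  i=2: run of 'E' x 10 -> '10E'
  i=12: run of 'F' x 6 -> '6F'
  i=18: run of 'E' x 6 -> '6E'
  i=24: run of 'A' x 3 -> '3A'

RLE = 2B10E6F6E3A


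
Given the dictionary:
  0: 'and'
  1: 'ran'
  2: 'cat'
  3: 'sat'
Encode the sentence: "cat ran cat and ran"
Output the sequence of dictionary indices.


Look up each word in the dictionary:
  'cat' -> 2
  'ran' -> 1
  'cat' -> 2
  'and' -> 0
  'ran' -> 1

Encoded: [2, 1, 2, 0, 1]


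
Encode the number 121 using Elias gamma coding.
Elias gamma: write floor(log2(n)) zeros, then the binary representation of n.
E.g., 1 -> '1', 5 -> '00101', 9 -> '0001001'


num_bits = floor(log2(121)) + 1 = 7
leading_zeros = num_bits - 1 = 6
binary(121) = 1111001

Elias gamma(121) = '000000' + '1111001' = 0000001111001 (13 bits)


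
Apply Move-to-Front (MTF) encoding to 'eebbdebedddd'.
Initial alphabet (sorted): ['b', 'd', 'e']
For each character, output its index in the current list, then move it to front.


MTF encoding:
'e': index 2 in ['b', 'd', 'e'] -> ['e', 'b', 'd']
'e': index 0 in ['e', 'b', 'd'] -> ['e', 'b', 'd']
'b': index 1 in ['e', 'b', 'd'] -> ['b', 'e', 'd']
'b': index 0 in ['b', 'e', 'd'] -> ['b', 'e', 'd']
'd': index 2 in ['b', 'e', 'd'] -> ['d', 'b', 'e']
'e': index 2 in ['d', 'b', 'e'] -> ['e', 'd', 'b']
'b': index 2 in ['e', 'd', 'b'] -> ['b', 'e', 'd']
'e': index 1 in ['b', 'e', 'd'] -> ['e', 'b', 'd']
'd': index 2 in ['e', 'b', 'd'] -> ['d', 'e', 'b']
'd': index 0 in ['d', 'e', 'b'] -> ['d', 'e', 'b']
'd': index 0 in ['d', 'e', 'b'] -> ['d', 'e', 'b']
'd': index 0 in ['d', 'e', 'b'] -> ['d', 'e', 'b']


Output: [2, 0, 1, 0, 2, 2, 2, 1, 2, 0, 0, 0]


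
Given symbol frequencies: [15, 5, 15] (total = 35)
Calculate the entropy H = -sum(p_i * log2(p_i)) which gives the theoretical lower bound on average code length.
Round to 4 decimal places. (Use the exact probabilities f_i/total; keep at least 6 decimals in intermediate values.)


Per-symbol terms -p_i * log2(p_i) with p_i = f_i/35:
  p = 15/35 = 0.428571: log2(p) = -1.222392, -p*log2(p) = 0.523882
  p = 5/35 = 0.142857: log2(p) = -2.807355, -p*log2(p) = 0.401051
  p = 15/35 = 0.428571: log2(p) = -1.222392, -p*log2(p) = 0.523882
H = 0.523882 + 0.401051 + 0.523882 = 1.448815

H = 1.4488 bits/symbol


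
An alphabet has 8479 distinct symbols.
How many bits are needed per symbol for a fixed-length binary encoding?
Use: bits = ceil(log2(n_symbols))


log2(8479) = 13.0497
Bracket: 2^13 = 8192 < 8479 <= 2^14 = 16384
So ceil(log2(8479)) = 14

bits = ceil(log2(8479)) = ceil(13.0497) = 14 bits


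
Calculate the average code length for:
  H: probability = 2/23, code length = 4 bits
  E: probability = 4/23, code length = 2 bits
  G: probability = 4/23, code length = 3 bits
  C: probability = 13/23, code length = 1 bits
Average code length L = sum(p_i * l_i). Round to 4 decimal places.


Weighted contributions p_i * l_i:
  H: (2/23) * 4 = 8/23
  E: (4/23) * 2 = 8/23
  G: (4/23) * 3 = 12/23
  C: (13/23) * 1 = 13/23
Sum = (8 + 8 + 12 + 13)/23 = 41/23

L = 41/23 = 1.7826 bits/symbol


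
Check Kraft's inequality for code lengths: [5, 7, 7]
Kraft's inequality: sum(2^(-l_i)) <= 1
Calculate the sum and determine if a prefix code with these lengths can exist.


Sum = 2^(-5) + 2^(-7) + 2^(-7)
    = 0.03125 + 0.0078125 + 0.0078125
    = 6/128 = 0.046875
Since 0.046875 <= 1, Kraft's inequality IS satisfied.
A prefix code with these lengths CAN exist.

Kraft sum = 0.046875. Satisfied.


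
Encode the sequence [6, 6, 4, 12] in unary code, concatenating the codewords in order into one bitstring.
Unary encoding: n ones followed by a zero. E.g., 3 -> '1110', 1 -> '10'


Encode each number as n ones followed by a terminating 0:
  6 -> 1111110 (7 bits)
  6 -> 1111110 (7 bits)
  4 -> 11110 (5 bits)
  12 -> 1111111111110 (13 bits)
Total length = 7 + 7 + 5 + 13 = 32 bits.

Unary([6, 6, 4, 12]) = 11111101111110111101111111111110 (32 bits)


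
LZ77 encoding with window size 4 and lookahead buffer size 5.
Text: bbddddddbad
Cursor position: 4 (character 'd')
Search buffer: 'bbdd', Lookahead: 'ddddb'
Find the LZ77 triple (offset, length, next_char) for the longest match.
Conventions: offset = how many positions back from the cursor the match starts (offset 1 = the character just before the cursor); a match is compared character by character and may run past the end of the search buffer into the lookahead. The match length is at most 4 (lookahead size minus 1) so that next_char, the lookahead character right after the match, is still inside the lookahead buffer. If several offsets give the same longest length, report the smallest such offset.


Try each offset into the search buffer:
  offset=1 (pos 3, char 'd'): match length 4
  offset=2 (pos 2, char 'd'): match length 4
  offset=3 (pos 1, char 'b'): match length 0
  offset=4 (pos 0, char 'b'): match length 0
Longest match has length 4, found at offsets 1, 2; take the smallest, offset 1.
next_char = character at position 4 + 4 = 8 -> 'b'

Best match: offset=1, length=4 (matching 'dddd' starting at position 3)
LZ77 triple: (1, 4, 'b')


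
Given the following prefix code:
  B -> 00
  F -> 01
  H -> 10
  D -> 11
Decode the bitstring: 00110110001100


Decoding step by step:
Bits 00 -> B
Bits 11 -> D
Bits 01 -> F
Bits 10 -> H
Bits 00 -> B
Bits 11 -> D
Bits 00 -> B


Decoded message: BDFHBDB


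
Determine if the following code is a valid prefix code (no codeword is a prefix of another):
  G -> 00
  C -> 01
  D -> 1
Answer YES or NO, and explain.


Checking each pair (does one codeword prefix another?):
  G='00' vs C='01': no prefix
  G='00' vs D='1': no prefix
  C='01' vs G='00': no prefix
  C='01' vs D='1': no prefix
  D='1' vs G='00': no prefix
  D='1' vs C='01': no prefix
No violation found over all pairs.

YES -- this is a valid prefix code. No codeword is a prefix of any other codeword.


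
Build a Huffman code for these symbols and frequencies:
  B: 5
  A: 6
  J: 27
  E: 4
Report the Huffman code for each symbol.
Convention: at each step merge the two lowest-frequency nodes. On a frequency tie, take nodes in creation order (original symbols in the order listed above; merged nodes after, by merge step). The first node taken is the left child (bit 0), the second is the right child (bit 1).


Huffman tree construction:
Step 1: Merge E(4) + B(5) = 9
Step 2: Merge A(6) + (E+B)(9) = 15
Step 3: Merge (A+(E+B))(15) + J(27) = 42
Read each symbol's code off the tree from the root (left child = 0, right child = 1).

Codes:
  B: 011 (length 3)
  A: 00 (length 2)
  J: 1 (length 1)
  E: 010 (length 3)
Average code length: 66/42 = 1.5714 bits/symbol


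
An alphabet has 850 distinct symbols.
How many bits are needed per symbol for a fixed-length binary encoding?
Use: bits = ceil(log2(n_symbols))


log2(850) = 9.7313
Bracket: 2^9 = 512 < 850 <= 2^10 = 1024
So ceil(log2(850)) = 10

bits = ceil(log2(850)) = ceil(9.7313) = 10 bits


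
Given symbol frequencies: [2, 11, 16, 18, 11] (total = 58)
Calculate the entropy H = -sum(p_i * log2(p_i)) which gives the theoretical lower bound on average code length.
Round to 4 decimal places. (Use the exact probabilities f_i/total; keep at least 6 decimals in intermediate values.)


Per-symbol terms -p_i * log2(p_i) with p_i = f_i/58:
  p = 2/58 = 0.034483: log2(p) = -4.857981, -p*log2(p) = 0.167517
  p = 11/58 = 0.189655: log2(p) = -2.398549, -p*log2(p) = 0.454897
  p = 16/58 = 0.275862: log2(p) = -1.857981, -p*log2(p) = 0.512546
  p = 18/58 = 0.310345: log2(p) = -1.688056, -p*log2(p) = 0.523879
  p = 11/58 = 0.189655: log2(p) = -2.398549, -p*log2(p) = 0.454897
H = 0.167517 + 0.454897 + 0.512546 + 0.523879 + 0.454897 = 2.113736

H = 2.1137 bits/symbol


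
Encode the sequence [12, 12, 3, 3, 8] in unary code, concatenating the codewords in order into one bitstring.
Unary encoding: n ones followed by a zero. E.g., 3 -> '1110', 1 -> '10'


Encode each number as n ones followed by a terminating 0:
  12 -> 1111111111110 (13 bits)
  12 -> 1111111111110 (13 bits)
  3 -> 1110 (4 bits)
  3 -> 1110 (4 bits)
  8 -> 111111110 (9 bits)
Total length = 13 + 13 + 4 + 4 + 9 = 43 bits.

Unary([12, 12, 3, 3, 8]) = 1111111111110111111111111011101110111111110 (43 bits)


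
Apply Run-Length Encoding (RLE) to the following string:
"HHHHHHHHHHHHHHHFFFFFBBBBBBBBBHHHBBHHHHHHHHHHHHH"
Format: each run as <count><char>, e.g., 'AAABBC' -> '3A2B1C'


Scanning runs left to right:
  i=0: run of 'H' x 15 -> '15H'
  i=15: run of 'F' x 5 -> '5F'
  i=20: run of 'B' x 9 -> '9B'
  i=29: run of 'H' x 3 -> '3H'
  i=32: run of 'B' x 2 -> '2B'
  i=34: run of 'H' x 13 -> '13H'

RLE = 15H5F9B3H2B13H


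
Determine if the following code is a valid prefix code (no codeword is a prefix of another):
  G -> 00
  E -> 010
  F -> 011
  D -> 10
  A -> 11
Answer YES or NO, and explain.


Checking each pair (does one codeword prefix another?):
  G='00' vs E='010': no prefix
  G='00' vs F='011': no prefix
  G='00' vs D='10': no prefix
  G='00' vs A='11': no prefix
  E='010' vs G='00': no prefix
  E='010' vs F='011': no prefix
  E='010' vs D='10': no prefix
  E='010' vs A='11': no prefix
  F='011' vs G='00': no prefix
  F='011' vs E='010': no prefix
  F='011' vs D='10': no prefix
  F='011' vs A='11': no prefix
  D='10' vs G='00': no prefix
  D='10' vs E='010': no prefix
  D='10' vs F='011': no prefix
  D='10' vs A='11': no prefix
  A='11' vs G='00': no prefix
  A='11' vs E='010': no prefix
  A='11' vs F='011': no prefix
  A='11' vs D='10': no prefix
No violation found over all pairs.

YES -- this is a valid prefix code. No codeword is a prefix of any other codeword.


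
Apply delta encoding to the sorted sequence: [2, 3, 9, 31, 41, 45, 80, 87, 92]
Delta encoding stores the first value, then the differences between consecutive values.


First value: 2
Deltas:
  3 - 2 = 1
  9 - 3 = 6
  31 - 9 = 22
  41 - 31 = 10
  45 - 41 = 4
  80 - 45 = 35
  87 - 80 = 7
  92 - 87 = 5


Delta encoded: [2, 1, 6, 22, 10, 4, 35, 7, 5]


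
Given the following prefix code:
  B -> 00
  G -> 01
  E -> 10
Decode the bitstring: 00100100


Decoding step by step:
Bits 00 -> B
Bits 10 -> E
Bits 01 -> G
Bits 00 -> B


Decoded message: BEGB


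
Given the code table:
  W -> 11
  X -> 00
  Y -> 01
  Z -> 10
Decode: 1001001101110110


Decoding:
10 -> Z
01 -> Y
00 -> X
11 -> W
01 -> Y
11 -> W
01 -> Y
10 -> Z


Result: ZYXWYWYZ


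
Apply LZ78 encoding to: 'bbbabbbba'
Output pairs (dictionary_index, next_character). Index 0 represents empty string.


LZ78 encoding steps:
Dictionary: {0: ''}
Step 1: w='' (idx 0), next='b' -> output (0, 'b'), add 'b' as idx 1
Step 2: w='b' (idx 1), next='b' -> output (1, 'b'), add 'bb' as idx 2
Step 3: w='' (idx 0), next='a' -> output (0, 'a'), add 'a' as idx 3
Step 4: w='bb' (idx 2), next='b' -> output (2, 'b'), add 'bbb' as idx 4
Step 5: w='b' (idx 1), next='a' -> output (1, 'a'), add 'ba' as idx 5


Encoded: [(0, 'b'), (1, 'b'), (0, 'a'), (2, 'b'), (1, 'a')]


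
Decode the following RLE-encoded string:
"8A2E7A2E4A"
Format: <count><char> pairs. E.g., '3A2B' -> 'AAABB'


Expanding each <count><char> pair:
  8A -> 'AAAAAAAA'
  2E -> 'EE'
  7A -> 'AAAAAAA'
  2E -> 'EE'
  4A -> 'AAAA'

Decoded = AAAAAAAAEEAAAAAAAEEAAAA


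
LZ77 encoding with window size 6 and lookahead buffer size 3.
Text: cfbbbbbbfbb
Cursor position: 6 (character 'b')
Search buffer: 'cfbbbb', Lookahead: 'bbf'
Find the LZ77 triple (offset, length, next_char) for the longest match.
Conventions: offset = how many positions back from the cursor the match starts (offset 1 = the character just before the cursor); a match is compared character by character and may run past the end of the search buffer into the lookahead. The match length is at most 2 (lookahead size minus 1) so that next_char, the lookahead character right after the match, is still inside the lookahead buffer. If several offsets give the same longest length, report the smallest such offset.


Try each offset into the search buffer:
  offset=1 (pos 5, char 'b'): match length 2
  offset=2 (pos 4, char 'b'): match length 2
  offset=3 (pos 3, char 'b'): match length 2
  offset=4 (pos 2, char 'b'): match length 2
  offset=5 (pos 1, char 'f'): match length 0
  offset=6 (pos 0, char 'c'): match length 0
Longest match has length 2, found at offsets 1, 2, 3, 4; take the smallest, offset 1.
next_char = character at position 6 + 2 = 8 -> 'f'

Best match: offset=1, length=2 (matching 'bb' starting at position 5)
LZ77 triple: (1, 2, 'f')


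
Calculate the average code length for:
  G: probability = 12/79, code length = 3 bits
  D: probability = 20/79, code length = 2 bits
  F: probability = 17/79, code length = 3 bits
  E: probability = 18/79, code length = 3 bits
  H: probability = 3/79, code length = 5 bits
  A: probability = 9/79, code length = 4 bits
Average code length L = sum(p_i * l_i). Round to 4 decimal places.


Weighted contributions p_i * l_i:
  G: (12/79) * 3 = 36/79
  D: (20/79) * 2 = 40/79
  F: (17/79) * 3 = 51/79
  E: (18/79) * 3 = 54/79
  H: (3/79) * 5 = 15/79
  A: (9/79) * 4 = 36/79
Sum = (36 + 40 + 51 + 54 + 15 + 36)/79 = 232/79

L = 232/79 = 2.9367 bits/symbol


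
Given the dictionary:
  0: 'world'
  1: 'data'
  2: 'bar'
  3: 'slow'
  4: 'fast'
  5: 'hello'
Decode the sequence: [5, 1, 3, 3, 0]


Look up each index in the dictionary:
  5 -> 'hello'
  1 -> 'data'
  3 -> 'slow'
  3 -> 'slow'
  0 -> 'world'

Decoded: "hello data slow slow world"


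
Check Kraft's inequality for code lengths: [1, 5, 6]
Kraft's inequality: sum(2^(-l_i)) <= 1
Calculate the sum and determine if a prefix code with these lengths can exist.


Sum = 2^(-1) + 2^(-5) + 2^(-6)
    = 0.5 + 0.03125 + 0.015625
    = 35/64 = 0.546875
Since 0.546875 <= 1, Kraft's inequality IS satisfied.
A prefix code with these lengths CAN exist.

Kraft sum = 0.546875. Satisfied.


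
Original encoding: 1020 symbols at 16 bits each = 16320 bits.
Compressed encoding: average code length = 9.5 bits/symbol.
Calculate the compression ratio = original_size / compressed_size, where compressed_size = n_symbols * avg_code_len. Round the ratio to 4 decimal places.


original_size = n_symbols * orig_bits = 1020 * 16 = 16320 bits
compressed_size = n_symbols * avg_code_len = 1020 * 9.5 = 9690.0 bits
ratio = original_size / compressed_size = 16320 / 9690.0 = 1.6842

Compression ratio = 1.6842


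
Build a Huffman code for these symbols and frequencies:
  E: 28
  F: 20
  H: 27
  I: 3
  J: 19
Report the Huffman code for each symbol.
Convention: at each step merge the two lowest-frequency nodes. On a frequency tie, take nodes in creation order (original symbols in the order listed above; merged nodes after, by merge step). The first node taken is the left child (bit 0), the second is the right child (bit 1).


Huffman tree construction:
Step 1: Merge I(3) + J(19) = 22
Step 2: Merge F(20) + (I+J)(22) = 42
Step 3: Merge H(27) + E(28) = 55
Step 4: Merge (F+(I+J))(42) + (H+E)(55) = 97
Read each symbol's code off the tree from the root (left child = 0, right child = 1).

Codes:
  E: 11 (length 2)
  F: 00 (length 2)
  H: 10 (length 2)
  I: 010 (length 3)
  J: 011 (length 3)
Average code length: 216/97 = 2.2268 bits/symbol


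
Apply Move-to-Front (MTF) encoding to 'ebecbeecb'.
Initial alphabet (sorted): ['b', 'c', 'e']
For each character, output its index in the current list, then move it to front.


MTF encoding:
'e': index 2 in ['b', 'c', 'e'] -> ['e', 'b', 'c']
'b': index 1 in ['e', 'b', 'c'] -> ['b', 'e', 'c']
'e': index 1 in ['b', 'e', 'c'] -> ['e', 'b', 'c']
'c': index 2 in ['e', 'b', 'c'] -> ['c', 'e', 'b']
'b': index 2 in ['c', 'e', 'b'] -> ['b', 'c', 'e']
'e': index 2 in ['b', 'c', 'e'] -> ['e', 'b', 'c']
'e': index 0 in ['e', 'b', 'c'] -> ['e', 'b', 'c']
'c': index 2 in ['e', 'b', 'c'] -> ['c', 'e', 'b']
'b': index 2 in ['c', 'e', 'b'] -> ['b', 'c', 'e']


Output: [2, 1, 1, 2, 2, 2, 0, 2, 2]


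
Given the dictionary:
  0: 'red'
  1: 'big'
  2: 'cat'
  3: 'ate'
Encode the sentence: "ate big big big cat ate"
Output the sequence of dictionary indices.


Look up each word in the dictionary:
  'ate' -> 3
  'big' -> 1
  'big' -> 1
  'big' -> 1
  'cat' -> 2
  'ate' -> 3

Encoded: [3, 1, 1, 1, 2, 3]


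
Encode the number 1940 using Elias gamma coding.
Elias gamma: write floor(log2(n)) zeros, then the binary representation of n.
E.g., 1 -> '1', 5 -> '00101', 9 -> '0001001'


num_bits = floor(log2(1940)) + 1 = 11
leading_zeros = num_bits - 1 = 10
binary(1940) = 11110010100

Elias gamma(1940) = '0000000000' + '11110010100' = 000000000011110010100 (21 bits)


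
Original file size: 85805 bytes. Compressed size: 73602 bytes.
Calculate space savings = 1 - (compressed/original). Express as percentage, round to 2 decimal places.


ratio = compressed/original = 73602/85805 = 0.857782
savings = 1 - ratio = 1 - 0.857782 = 0.142218
as a percentage: 0.142218 * 100 = 14.22%

Space savings = 1 - 73602/85805 = 14.22%


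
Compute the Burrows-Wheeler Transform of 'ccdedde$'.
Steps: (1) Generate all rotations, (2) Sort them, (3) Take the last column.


Rotations (sorted):
  0: $ccdedde -> last char: e
  1: ccdedde$ -> last char: $
  2: cdedde$c -> last char: c
  3: dde$ccde -> last char: e
  4: de$ccded -> last char: d
  5: dedde$cc -> last char: c
  6: e$ccdedd -> last char: d
  7: edde$ccd -> last char: d


BWT = e$cedcdd


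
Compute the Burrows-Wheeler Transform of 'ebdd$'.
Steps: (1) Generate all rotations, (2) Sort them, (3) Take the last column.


Rotations (sorted):
  0: $ebdd -> last char: d
  1: bdd$e -> last char: e
  2: d$ebd -> last char: d
  3: dd$eb -> last char: b
  4: ebdd$ -> last char: $


BWT = dedb$


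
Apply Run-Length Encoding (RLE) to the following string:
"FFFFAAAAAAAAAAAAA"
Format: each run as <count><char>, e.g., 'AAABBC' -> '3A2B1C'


Scanning runs left to right:
  i=0: run of 'F' x 4 -> '4F'
  i=4: run of 'A' x 13 -> '13A'

RLE = 4F13A


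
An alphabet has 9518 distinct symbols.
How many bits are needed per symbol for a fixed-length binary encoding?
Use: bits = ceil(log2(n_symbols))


log2(9518) = 13.2164
Bracket: 2^13 = 8192 < 9518 <= 2^14 = 16384
So ceil(log2(9518)) = 14

bits = ceil(log2(9518)) = ceil(13.2164) = 14 bits


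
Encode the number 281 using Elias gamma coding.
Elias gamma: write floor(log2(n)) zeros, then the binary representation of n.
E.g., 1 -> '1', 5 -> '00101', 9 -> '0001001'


num_bits = floor(log2(281)) + 1 = 9
leading_zeros = num_bits - 1 = 8
binary(281) = 100011001

Elias gamma(281) = '00000000' + '100011001' = 00000000100011001 (17 bits)


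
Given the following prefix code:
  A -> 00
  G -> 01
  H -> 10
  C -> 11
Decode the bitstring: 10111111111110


Decoding step by step:
Bits 10 -> H
Bits 11 -> C
Bits 11 -> C
Bits 11 -> C
Bits 11 -> C
Bits 11 -> C
Bits 10 -> H


Decoded message: HCCCCCH


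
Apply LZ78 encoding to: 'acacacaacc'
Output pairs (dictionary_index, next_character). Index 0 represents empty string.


LZ78 encoding steps:
Dictionary: {0: ''}
Step 1: w='' (idx 0), next='a' -> output (0, 'a'), add 'a' as idx 1
Step 2: w='' (idx 0), next='c' -> output (0, 'c'), add 'c' as idx 2
Step 3: w='a' (idx 1), next='c' -> output (1, 'c'), add 'ac' as idx 3
Step 4: w='ac' (idx 3), next='a' -> output (3, 'a'), add 'aca' as idx 4
Step 5: w='ac' (idx 3), next='c' -> output (3, 'c'), add 'acc' as idx 5


Encoded: [(0, 'a'), (0, 'c'), (1, 'c'), (3, 'a'), (3, 'c')]


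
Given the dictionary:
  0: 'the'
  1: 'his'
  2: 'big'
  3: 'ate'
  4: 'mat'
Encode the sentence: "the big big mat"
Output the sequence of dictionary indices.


Look up each word in the dictionary:
  'the' -> 0
  'big' -> 2
  'big' -> 2
  'mat' -> 4

Encoded: [0, 2, 2, 4]


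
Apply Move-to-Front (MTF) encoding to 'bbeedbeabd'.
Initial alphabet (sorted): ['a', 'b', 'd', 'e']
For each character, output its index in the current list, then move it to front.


MTF encoding:
'b': index 1 in ['a', 'b', 'd', 'e'] -> ['b', 'a', 'd', 'e']
'b': index 0 in ['b', 'a', 'd', 'e'] -> ['b', 'a', 'd', 'e']
'e': index 3 in ['b', 'a', 'd', 'e'] -> ['e', 'b', 'a', 'd']
'e': index 0 in ['e', 'b', 'a', 'd'] -> ['e', 'b', 'a', 'd']
'd': index 3 in ['e', 'b', 'a', 'd'] -> ['d', 'e', 'b', 'a']
'b': index 2 in ['d', 'e', 'b', 'a'] -> ['b', 'd', 'e', 'a']
'e': index 2 in ['b', 'd', 'e', 'a'] -> ['e', 'b', 'd', 'a']
'a': index 3 in ['e', 'b', 'd', 'a'] -> ['a', 'e', 'b', 'd']
'b': index 2 in ['a', 'e', 'b', 'd'] -> ['b', 'a', 'e', 'd']
'd': index 3 in ['b', 'a', 'e', 'd'] -> ['d', 'b', 'a', 'e']


Output: [1, 0, 3, 0, 3, 2, 2, 3, 2, 3]


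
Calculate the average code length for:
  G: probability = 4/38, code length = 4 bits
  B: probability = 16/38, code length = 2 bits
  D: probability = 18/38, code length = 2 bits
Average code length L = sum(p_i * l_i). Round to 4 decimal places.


Weighted contributions p_i * l_i:
  G: (4/38) * 4 = 16/38
  B: (16/38) * 2 = 32/38
  D: (18/38) * 2 = 36/38
Sum = (16 + 32 + 36)/38 = 84/38

L = 84/38 = 2.2105 bits/symbol


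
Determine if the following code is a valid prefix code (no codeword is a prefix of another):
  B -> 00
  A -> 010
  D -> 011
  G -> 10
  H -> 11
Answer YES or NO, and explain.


Checking each pair (does one codeword prefix another?):
  B='00' vs A='010': no prefix
  B='00' vs D='011': no prefix
  B='00' vs G='10': no prefix
  B='00' vs H='11': no prefix
  A='010' vs B='00': no prefix
  A='010' vs D='011': no prefix
  A='010' vs G='10': no prefix
  A='010' vs H='11': no prefix
  D='011' vs B='00': no prefix
  D='011' vs A='010': no prefix
  D='011' vs G='10': no prefix
  D='011' vs H='11': no prefix
  G='10' vs B='00': no prefix
  G='10' vs A='010': no prefix
  G='10' vs D='011': no prefix
  G='10' vs H='11': no prefix
  H='11' vs B='00': no prefix
  H='11' vs A='010': no prefix
  H='11' vs D='011': no prefix
  H='11' vs G='10': no prefix
No violation found over all pairs.

YES -- this is a valid prefix code. No codeword is a prefix of any other codeword.


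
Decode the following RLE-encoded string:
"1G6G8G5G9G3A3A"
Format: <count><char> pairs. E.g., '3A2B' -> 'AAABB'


Expanding each <count><char> pair:
  1G -> 'G'
  6G -> 'GGGGGG'
  8G -> 'GGGGGGGG'
  5G -> 'GGGGG'
  9G -> 'GGGGGGGGG'
  3A -> 'AAA'
  3A -> 'AAA'

Decoded = GGGGGGGGGGGGGGGGGGGGGGGGGGGGGAAAAAA


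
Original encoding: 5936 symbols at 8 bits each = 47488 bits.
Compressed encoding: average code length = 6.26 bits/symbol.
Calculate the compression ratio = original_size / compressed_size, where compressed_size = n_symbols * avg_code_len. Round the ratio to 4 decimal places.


original_size = n_symbols * orig_bits = 5936 * 8 = 47488 bits
compressed_size = n_symbols * avg_code_len = 5936 * 6.26 = 37159.36 bits
ratio = original_size / compressed_size = 47488 / 37159.36 = 1.278

Compression ratio = 1.278


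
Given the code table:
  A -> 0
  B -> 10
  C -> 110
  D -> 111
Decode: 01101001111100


Decoding:
0 -> A
110 -> C
10 -> B
0 -> A
111 -> D
110 -> C
0 -> A


Result: ACBADCA


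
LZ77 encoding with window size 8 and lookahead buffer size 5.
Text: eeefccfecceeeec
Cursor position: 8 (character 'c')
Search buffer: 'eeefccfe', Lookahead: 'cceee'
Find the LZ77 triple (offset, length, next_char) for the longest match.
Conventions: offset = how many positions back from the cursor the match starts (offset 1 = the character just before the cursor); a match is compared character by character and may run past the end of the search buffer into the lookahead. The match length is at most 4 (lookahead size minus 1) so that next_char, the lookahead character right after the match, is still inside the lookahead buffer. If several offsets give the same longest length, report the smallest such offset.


Try each offset into the search buffer:
  offset=1 (pos 7, char 'e'): match length 0
  offset=2 (pos 6, char 'f'): match length 0
  offset=3 (pos 5, char 'c'): match length 1
  offset=4 (pos 4, char 'c'): match length 2
  offset=5 (pos 3, char 'f'): match length 0
  offset=6 (pos 2, char 'e'): match length 0
  offset=7 (pos 1, char 'e'): match length 0
  offset=8 (pos 0, char 'e'): match length 0
Longest match has length 2 at offset 4.
next_char = character at position 8 + 2 = 10 -> 'e'

Best match: offset=4, length=2 (matching 'cc' starting at position 4)
LZ77 triple: (4, 2, 'e')


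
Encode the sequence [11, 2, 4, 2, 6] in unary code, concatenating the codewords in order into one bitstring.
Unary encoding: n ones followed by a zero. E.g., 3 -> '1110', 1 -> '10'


Encode each number as n ones followed by a terminating 0:
  11 -> 111111111110 (12 bits)
  2 -> 110 (3 bits)
  4 -> 11110 (5 bits)
  2 -> 110 (3 bits)
  6 -> 1111110 (7 bits)
Total length = 12 + 3 + 5 + 3 + 7 = 30 bits.

Unary([11, 2, 4, 2, 6]) = 111111111110110111101101111110 (30 bits)


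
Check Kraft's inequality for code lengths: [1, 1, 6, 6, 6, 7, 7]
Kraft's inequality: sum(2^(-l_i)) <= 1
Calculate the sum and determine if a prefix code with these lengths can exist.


Sum = 2^(-1) + 2^(-1) + 2^(-6) + 2^(-6) + 2^(-6) + 2^(-7) + 2^(-7)
    = 0.5 + 0.5 + 0.015625 + 0.015625 + 0.015625 + 0.0078125 + 0.0078125
    = 136/128 = 1.0625
Since 1.0625 > 1, Kraft's inequality is NOT satisfied.
A prefix code with these lengths CANNOT exist.

Kraft sum = 1.0625. Not satisfied.


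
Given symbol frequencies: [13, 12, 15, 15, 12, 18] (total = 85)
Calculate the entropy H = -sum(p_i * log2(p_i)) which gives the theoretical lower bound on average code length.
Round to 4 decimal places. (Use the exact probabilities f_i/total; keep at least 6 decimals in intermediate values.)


Per-symbol terms -p_i * log2(p_i) with p_i = f_i/85:
  p = 13/85 = 0.152941: log2(p) = -2.708951, -p*log2(p) = 0.414310
  p = 12/85 = 0.141176: log2(p) = -2.824428, -p*log2(p) = 0.398743
  p = 15/85 = 0.176471: log2(p) = -2.502500, -p*log2(p) = 0.441618
  p = 15/85 = 0.176471: log2(p) = -2.502500, -p*log2(p) = 0.441618
  p = 12/85 = 0.141176: log2(p) = -2.824428, -p*log2(p) = 0.398743
  p = 18/85 = 0.211765: log2(p) = -2.239466, -p*log2(p) = 0.474240
H = 0.414310 + 0.398743 + 0.441618 + 0.441618 + 0.398743 + 0.474240 = 2.569272

H = 2.5693 bits/symbol


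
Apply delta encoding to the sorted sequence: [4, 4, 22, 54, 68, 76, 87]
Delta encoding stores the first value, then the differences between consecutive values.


First value: 4
Deltas:
  4 - 4 = 0
  22 - 4 = 18
  54 - 22 = 32
  68 - 54 = 14
  76 - 68 = 8
  87 - 76 = 11


Delta encoded: [4, 0, 18, 32, 14, 8, 11]
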